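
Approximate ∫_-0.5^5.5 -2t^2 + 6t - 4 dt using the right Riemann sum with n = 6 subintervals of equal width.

-59

Δt = (5.5 − (-0.5))/6 = 1.
Right endpoints: 0.5, 1.5, 2.5, 3.5, 4.5, 5.5.
f(0.5) = -1.5, f(1.5) = 0.5, f(2.5) = -1.5, f(3.5) = -7.5, f(4.5) = -17.5, f(5.5) = -31.5.
Sum = Δt · [f(0.5) + f(1.5) + f(2.5) + ...].
Sum = -59.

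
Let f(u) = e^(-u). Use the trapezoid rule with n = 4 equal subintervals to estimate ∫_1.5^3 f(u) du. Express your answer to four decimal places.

0.1754

Δu = (3 − 1.5)/4 = 0.375.
f(1.5) ≈ 0.2231, f(1.875) ≈ 0.1534, f(2.25) ≈ 0.1054, f(2.625) ≈ 0.0724, f(3) ≈ 0.0498.
T_4 = (Δu/2)·[f(u_0) + 2f(u_1) + 2f(u_2) + 2f(u_3) + f(u_4)].
Sum ≈ 0.1754.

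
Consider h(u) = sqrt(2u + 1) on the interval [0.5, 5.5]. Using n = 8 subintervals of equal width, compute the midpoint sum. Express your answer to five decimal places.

Δu = (5.5 − 0.5)/8 = 0.625.
Midpoints: 0.8125, 1.4375, 2.0625, 2.6875, 3.3125, 3.9375, 4.5625, 5.1875.
h(0.8125) ≈ 1.62019, h(1.4375) ≈ 1.96850, h(2.0625) ≈ 2.26385, h(2.6875) ≈ 2.52488, h(3.3125) ≈ 2.76134, h(3.9375) ≈ 2.97909, h(4.5625) ≈ 3.18198, h(5.1875) ≈ 3.37268.
Sum = Δu · [h(0.8125) + h(1.4375) + h(2.0625) + ...].
Sum ≈ 12.92032.

12.92032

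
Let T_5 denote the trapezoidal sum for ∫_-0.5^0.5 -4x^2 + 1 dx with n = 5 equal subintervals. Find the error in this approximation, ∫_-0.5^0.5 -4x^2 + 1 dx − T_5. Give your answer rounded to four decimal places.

Exact integral: ∫_-0.5^0.5 f(x) dx ≈ 0.666667.
T_5 = 0.64.
Error ≈ 0.666667 − 0.64 ≈ 0.0267.

0.0267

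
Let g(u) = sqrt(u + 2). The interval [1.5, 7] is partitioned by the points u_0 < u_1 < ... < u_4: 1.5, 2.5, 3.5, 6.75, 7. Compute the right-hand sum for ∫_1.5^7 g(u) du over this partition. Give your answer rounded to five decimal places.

Subinterval widths: 1, 1, 3.25, 0.25.
Right endpoints: 2.5, 3.5, 6.75, 7.
g(2.5) ≈ 2.12132, g(3.5) ≈ 2.34521, g(6.75) ≈ 2.95804, g(7) ≈ 3.00000.
Sum = Σ Δu_i · g(u_i).
Sum ≈ 14.83016.

14.83016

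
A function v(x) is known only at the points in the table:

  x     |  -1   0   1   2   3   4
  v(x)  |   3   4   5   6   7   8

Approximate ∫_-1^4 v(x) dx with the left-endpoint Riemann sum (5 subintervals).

Δx = 1.
Sum = 1·[3 + 4 + 5 + 6 + 7] = 25.

25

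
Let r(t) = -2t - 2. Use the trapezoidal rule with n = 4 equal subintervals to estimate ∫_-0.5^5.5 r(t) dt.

-42

Δt = (5.5 − (-0.5))/4 = 1.5.
r(-0.5) = -1, r(1) = -4, r(2.5) = -7, r(4) = -10, r(5.5) = -13.
T_4 = (Δt/2)·[r(t_0) + 2r(t_1) + 2r(t_2) + 2r(t_3) + r(t_4)].
Sum = -42.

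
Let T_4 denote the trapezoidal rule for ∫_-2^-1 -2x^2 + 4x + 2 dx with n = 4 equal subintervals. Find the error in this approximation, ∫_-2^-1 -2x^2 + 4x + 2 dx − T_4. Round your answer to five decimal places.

Exact integral: ∫_-2^-1 f(x) dx ≈ -8.6666667.
T_4 = -8.6875.
Error ≈ -8.6666667 − (-8.6875) ≈ 0.02083.

0.02083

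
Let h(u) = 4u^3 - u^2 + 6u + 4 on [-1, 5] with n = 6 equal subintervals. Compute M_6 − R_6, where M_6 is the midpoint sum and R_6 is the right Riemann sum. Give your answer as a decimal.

-292.5

M_6 = 666.5.
R_6 = 959.
M_6 − R_6 = -292.5.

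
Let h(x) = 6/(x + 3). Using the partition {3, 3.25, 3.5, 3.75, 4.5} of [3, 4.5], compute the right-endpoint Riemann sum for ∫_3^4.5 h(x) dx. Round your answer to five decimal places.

1.29299

Subinterval widths: 0.25, 0.25, 0.25, 0.75.
Right endpoints: 3.25, 3.5, 3.75, 4.5.
h(3.25) = 0.96, h(3.5) = 12/13, h(3.75) = 8/9, h(4.5) = 0.8.
Sum = Σ Δx_i · h(x_i).
Sum ≈ 1.29299.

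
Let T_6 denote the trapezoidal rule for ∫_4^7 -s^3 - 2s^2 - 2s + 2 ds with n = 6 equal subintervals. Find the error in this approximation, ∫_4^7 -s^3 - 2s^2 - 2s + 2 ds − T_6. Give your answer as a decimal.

Exact integral: ∫_4^7 f(s) ds = -749.25.
T_6 = -751.5625.
Error = -749.25 − (-751.5625) = 2.3125.

2.3125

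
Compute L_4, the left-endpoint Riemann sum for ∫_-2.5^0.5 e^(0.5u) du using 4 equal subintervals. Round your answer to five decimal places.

1.64430

Δu = (0.5 − (-2.5))/4 = 0.75.
Left endpoints: -2.5, -1.75, -1, -0.25.
f(-2.5) ≈ 0.28650, f(-1.75) ≈ 0.41686, f(-1) ≈ 0.60653, f(-0.25) ≈ 0.88250.
Sum = Δu · [f(-2.5) + f(-1.75) + f(-1) + f(-0.25)].
Sum ≈ 1.64430.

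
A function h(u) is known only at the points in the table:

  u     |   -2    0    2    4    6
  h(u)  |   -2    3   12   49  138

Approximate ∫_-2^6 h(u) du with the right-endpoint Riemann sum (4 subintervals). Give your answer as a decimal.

404

Δu = 2.
Sum = 2·[3 + 12 + 49 + 138] = 404.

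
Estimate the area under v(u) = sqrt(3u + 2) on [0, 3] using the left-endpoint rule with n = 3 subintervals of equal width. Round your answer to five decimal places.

6.47871

Δu = (3 − 0)/3 = 1.
Left endpoints: 0, 1, 2.
v(0) ≈ 1.41421, v(1) ≈ 2.23607, v(2) ≈ 2.82843.
Sum = Δu · [v(0) + v(1) + v(2)].
Sum ≈ 6.47871.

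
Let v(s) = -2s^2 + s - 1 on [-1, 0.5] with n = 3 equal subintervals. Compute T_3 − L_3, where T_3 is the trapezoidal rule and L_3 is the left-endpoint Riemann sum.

T_3 = -2.75.
L_3 = -3.5.
T_3 − L_3 = 0.75.

0.75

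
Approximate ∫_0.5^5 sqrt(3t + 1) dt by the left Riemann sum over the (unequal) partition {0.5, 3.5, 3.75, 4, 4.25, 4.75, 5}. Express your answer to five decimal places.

Subinterval widths: 3, 0.25, 0.25, 0.25, 0.5, 0.25.
Left endpoints: 0.5, 3.5, 3.75, 4, 4.25, 4.75.
f(0.5) ≈ 1.58114, f(3.5) ≈ 3.39116, f(3.75) ≈ 3.50000, f(4) ≈ 3.60555, f(4.25) ≈ 3.70810, f(4.75) ≈ 3.90512.
Sum = Σ Δt_i · f(t_i).
Sum ≈ 10.19793.

10.19793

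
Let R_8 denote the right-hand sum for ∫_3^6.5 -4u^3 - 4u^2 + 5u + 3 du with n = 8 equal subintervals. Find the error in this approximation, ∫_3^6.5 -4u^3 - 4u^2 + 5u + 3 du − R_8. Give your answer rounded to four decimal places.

Exact integral: ∫_3^6.5 f(u) du ≈ -1940.604167.
R_8 ≈ -2189.352539.
Error ≈ -1940.604167 − (-2189.352539) ≈ 248.7484.

248.7484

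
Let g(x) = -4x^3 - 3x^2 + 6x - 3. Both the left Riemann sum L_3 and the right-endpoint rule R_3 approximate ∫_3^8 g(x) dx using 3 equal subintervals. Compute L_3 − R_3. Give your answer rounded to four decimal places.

3458.3333

L_3 ≈ -2780.555556.
R_3 ≈ -6238.888889.
L_3 − R_3 ≈ 3458.3333.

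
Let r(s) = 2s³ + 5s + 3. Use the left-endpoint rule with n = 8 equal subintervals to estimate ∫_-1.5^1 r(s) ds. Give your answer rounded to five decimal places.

-1.03760

Δs = (1 − (-1.5))/8 = 0.3125.
Left endpoints: -1.5, -1.1875, -0.875, -0.5625, -0.25, 0.0625, 0.375, 0.6875.
r(-1.5) = -11.25, r(-1.1875) = -12875/2048, r(-0.875) = -2.71484375, r(-0.5625) = -345/2048, r(-0.25) = 1.71875, r(0.0625) = 6785/2048, r(0.375) = 4.98046875, r(0.6875) = 14515/2048.
Sum = Δs · [r(-1.5) + r(-1.1875) + r(-0.875) + ...].
Sum ≈ -1.03760.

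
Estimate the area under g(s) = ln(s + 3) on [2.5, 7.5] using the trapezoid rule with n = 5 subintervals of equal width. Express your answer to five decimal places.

10.30612

Δs = (7.5 − 2.5)/5 = 1.
g(2.5) ≈ 1.70475, g(3.5) ≈ 1.87180, g(4.5) ≈ 2.01490, g(5.5) ≈ 2.14007, g(6.5) ≈ 2.25129, g(7.5) ≈ 2.35138.
T_5 = (Δs/2)·[g(s_0) + 2g(s_1) + ... + 2g(s_{4}) + g(s_5)].
Sum ≈ 10.30612.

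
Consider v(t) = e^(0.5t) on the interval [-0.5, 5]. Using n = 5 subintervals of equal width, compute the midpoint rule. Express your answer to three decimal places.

Δt = (5 − (-0.5))/5 = 1.1.
Midpoints: 0.05, 1.15, 2.25, 3.35, 4.45.
v(0.05) ≈ 1.025, v(1.15) ≈ 1.777, v(2.25) ≈ 3.080, v(3.35) ≈ 5.339, v(4.45) ≈ 9.253.
Sum = Δt · [v(0.05) + v(1.15) + v(2.25) + v(3.35) + v(4.45)].
Sum ≈ 22.522.

22.522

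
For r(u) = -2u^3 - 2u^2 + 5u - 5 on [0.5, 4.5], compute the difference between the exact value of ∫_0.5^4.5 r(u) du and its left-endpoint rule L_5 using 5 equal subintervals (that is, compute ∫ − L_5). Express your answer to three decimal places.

-73.547

Exact integral: ∫_0.5^4.5 r(u) du ≈ -235.66667.
L_5 = -162.12.
Error ≈ -235.66667 − (-162.12) ≈ -73.547.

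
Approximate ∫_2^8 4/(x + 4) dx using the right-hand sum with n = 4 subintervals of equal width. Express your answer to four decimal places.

2.5381

Δx = (8 − 2)/4 = 1.5.
Right endpoints: 3.5, 5, 6.5, 8.
f(3.5) = 8/15, f(5) = 4/9, f(6.5) = 8/21, f(8) = 1/3.
Sum = Δx · [f(3.5) + f(5) + f(6.5) + f(8)].
Sum ≈ 2.5381.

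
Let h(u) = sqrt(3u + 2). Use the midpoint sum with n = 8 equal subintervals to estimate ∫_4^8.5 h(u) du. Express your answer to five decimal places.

20.40774

Δu = (8.5 − 4)/8 = 0.5625.
Midpoints: 4.28125, 4.84375, 5.40625, 5.96875, 6.53125, 7.09375, 7.65625, 8.21875.
h(4.28125) ≈ 3.85276, h(4.84375) ≈ 4.06586, h(5.40625) ≈ 4.26834, h(5.96875) ≈ 4.46164, h(6.53125) ≈ 4.64691, h(7.09375) ≈ 4.82506, h(7.65625) ≈ 4.99687, h(8.21875) ≈ 5.16297.
Sum = Δu · [h(4.28125) + h(4.84375) + h(5.40625) + ...].
Sum ≈ 20.40774.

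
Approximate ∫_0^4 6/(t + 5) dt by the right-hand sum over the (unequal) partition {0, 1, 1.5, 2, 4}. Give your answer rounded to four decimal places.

Subinterval widths: 1, 0.5, 0.5, 2.
Right endpoints: 1, 1.5, 2, 4.
f(1) = 1, f(1.5) = 12/13, f(2) = 6/7, f(4) = 2/3.
Sum = Σ Δt_i · f(t_i).
Sum ≈ 3.2234.

3.2234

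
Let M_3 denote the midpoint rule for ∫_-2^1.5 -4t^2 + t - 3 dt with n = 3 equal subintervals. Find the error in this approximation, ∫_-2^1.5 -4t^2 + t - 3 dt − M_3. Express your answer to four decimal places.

-1.5880

Exact integral: ∫_-2^1.5 f(t) dt ≈ -26.541667.
M_3 ≈ -24.953704.
Error ≈ -26.541667 − (-24.953704) ≈ -1.5880.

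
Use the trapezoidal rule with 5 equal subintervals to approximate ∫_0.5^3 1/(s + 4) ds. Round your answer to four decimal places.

Δs = (3 − 0.5)/5 = 0.5.
f(0.5) = 2/9, f(1) = 0.2, f(1.5) = 2/11, f(2) = 1/6, f(2.5) = 2/13, f(3) = 1/7.
T_5 = (Δs/2)·[f(s_0) + 2f(s_1) + ... + 2f(s_{4}) + f(s_5)].
Sum ≈ 0.4424.

0.4424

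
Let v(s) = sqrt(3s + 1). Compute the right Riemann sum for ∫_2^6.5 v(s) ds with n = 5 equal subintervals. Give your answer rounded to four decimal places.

Δs = (6.5 − 2)/5 = 0.9.
Right endpoints: 2.9, 3.8, 4.7, 5.6, 6.5.
v(2.9) ≈ 3.1145, v(3.8) ≈ 3.5214, v(4.7) ≈ 3.8859, v(5.6) ≈ 4.2190, v(6.5) ≈ 4.5277.
Sum = Δs · [v(2.9) + v(3.8) + v(4.7) + v(5.6) + v(6.5)].
Sum ≈ 17.3416.

17.3416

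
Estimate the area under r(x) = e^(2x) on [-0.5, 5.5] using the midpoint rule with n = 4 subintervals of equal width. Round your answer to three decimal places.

Δx = (5.5 − (-0.5))/4 = 1.5.
Midpoints: 0.25, 1.75, 3.25, 4.75.
r(0.25) ≈ 1.649, r(1.75) ≈ 33.115, r(3.25) ≈ 665.142, r(4.75) ≈ 13359.727.
Sum = Δx · [r(0.25) + r(1.75) + r(3.25) + r(4.75)].
Sum ≈ 21089.449.

21089.449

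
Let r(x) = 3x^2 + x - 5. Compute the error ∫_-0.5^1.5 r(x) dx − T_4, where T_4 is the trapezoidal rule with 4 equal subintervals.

-0.25

Exact integral: ∫_-0.5^1.5 r(x) dx = -5.5.
T_4 = -5.25.
Error = -5.5 − (-5.25) = -0.25.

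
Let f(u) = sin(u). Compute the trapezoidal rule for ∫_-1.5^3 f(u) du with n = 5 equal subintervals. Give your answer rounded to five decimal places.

0.98814

Δu = (3 − (-1.5))/5 = 0.9.
f(-1.5) ≈ -0.99749, f(-0.6) ≈ -0.56464, f(0.3) ≈ 0.29552, f(1.2) ≈ 0.93204, f(2.1) ≈ 0.86321, f(3) ≈ 0.14112.
T_5 = (Δu/2)·[f(u_0) + 2f(u_1) + ... + 2f(u_{4}) + f(u_5)].
Sum ≈ 0.98814.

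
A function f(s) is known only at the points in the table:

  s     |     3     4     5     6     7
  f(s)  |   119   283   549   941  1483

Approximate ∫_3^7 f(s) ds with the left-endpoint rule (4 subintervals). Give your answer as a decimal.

1892

Δs = 1.
Sum = 1·[119 + 283 + 549 + 941] = 1892.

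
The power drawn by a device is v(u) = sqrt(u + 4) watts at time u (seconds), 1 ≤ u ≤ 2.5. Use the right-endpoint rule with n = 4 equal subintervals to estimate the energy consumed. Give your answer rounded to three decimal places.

Δu = (2.5 − 1)/4 = 0.375.
Right endpoints: 1.375, 1.75, 2.125, 2.5.
v(1.375) ≈ 2.318, v(1.75) ≈ 2.398, v(2.125) ≈ 2.475, v(2.5) ≈ 2.550.
Sum = Δu · [v(1.375) + v(1.75) + v(2.125) + v(2.5)].
Sum ≈ 3.653.

3.653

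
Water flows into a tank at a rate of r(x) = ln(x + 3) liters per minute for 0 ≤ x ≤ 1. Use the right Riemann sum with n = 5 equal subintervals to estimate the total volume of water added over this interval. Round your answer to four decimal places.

1.2778

Δx = (1 − 0)/5 = 0.2.
Right endpoints: 0.2, 0.4, 0.6, 0.8, 1.
r(0.2) ≈ 1.1632, r(0.4) ≈ 1.2238, r(0.6) ≈ 1.2809, r(0.8) ≈ 1.3350, r(1) ≈ 1.3863.
Sum = Δx · [r(0.2) + r(0.4) + r(0.6) + r(0.8) + r(1)].
Sum ≈ 1.2778.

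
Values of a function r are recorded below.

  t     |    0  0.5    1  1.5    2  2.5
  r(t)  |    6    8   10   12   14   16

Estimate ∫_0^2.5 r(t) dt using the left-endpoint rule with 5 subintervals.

25

Δt = 0.5.
Sum = 0.5·[6 + 8 + 10 + 12 + 14] = 25.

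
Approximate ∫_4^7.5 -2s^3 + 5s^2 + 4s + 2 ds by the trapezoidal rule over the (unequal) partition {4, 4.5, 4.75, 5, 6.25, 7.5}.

Subinterval widths: 0.5, 0.25, 0.25, 1.25, 1.25.
f(4) = -30, f(4.5) = -61, f(4.75) = -80.53125, f(5) = -103, f(6.25) = -265.96875, f(7.5) = -530.5.
On each subinterval the trapezoid contributes (Δs_i/2)·[f(s_{i-1}) + f(s_i)].
Sum = -791.78125.

-791.78125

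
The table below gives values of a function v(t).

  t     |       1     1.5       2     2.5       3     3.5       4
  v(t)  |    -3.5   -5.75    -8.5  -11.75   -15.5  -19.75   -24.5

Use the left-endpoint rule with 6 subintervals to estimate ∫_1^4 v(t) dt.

-32.375

Δt = 0.5.
Sum = 0.5·[(-3.5) + (-5.75) + (-8.5) + (-11.75) + (-15.5) + (-19.75)] = -32.375.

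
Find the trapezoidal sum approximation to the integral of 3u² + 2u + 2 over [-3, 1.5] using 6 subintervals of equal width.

33.890625

Δu = (1.5 − (-3))/6 = 0.75.
f(-3) = 23, f(-2.25) = 12.6875, f(-1.5) = 5.75, f(-0.75) = 2.1875, f(0) = 2, f(0.75) = 5.1875, f(1.5) = 11.75.
T_6 = (Δu/2)·[f(u_0) + 2f(u_1) + ... + 2f(u_{5}) + f(u_6)].
Sum = 33.890625.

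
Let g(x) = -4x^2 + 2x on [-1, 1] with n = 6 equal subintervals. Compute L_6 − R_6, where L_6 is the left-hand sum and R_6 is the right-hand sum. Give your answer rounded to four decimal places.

-1.3333

L_6 ≈ -3.481481.
R_6 ≈ -2.148148.
L_6 − R_6 ≈ -1.3333.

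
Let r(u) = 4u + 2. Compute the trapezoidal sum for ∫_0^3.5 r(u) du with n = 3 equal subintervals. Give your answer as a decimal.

Δu = (3.5 − 0)/3 = 7/6.
r(0) = 2, r(7/6) = 20/3, r(7/3) = 34/3, r(3.5) = 16.
T_3 = (Δu/2)·[r(u_0) + 2r(u_1) + 2r(u_2) + r(u_3)].
Sum = 31.5.

31.5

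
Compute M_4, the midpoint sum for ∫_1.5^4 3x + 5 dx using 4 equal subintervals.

33.125

Δx = (4 − 1.5)/4 = 0.625.
Midpoints: 1.8125, 2.4375, 3.0625, 3.6875.
f(1.8125) = 10.4375, f(2.4375) = 12.3125, f(3.0625) = 14.1875, f(3.6875) = 16.0625.
Sum = Δx · [f(1.8125) + f(2.4375) + f(3.0625) + f(3.6875)].
Sum = 33.125.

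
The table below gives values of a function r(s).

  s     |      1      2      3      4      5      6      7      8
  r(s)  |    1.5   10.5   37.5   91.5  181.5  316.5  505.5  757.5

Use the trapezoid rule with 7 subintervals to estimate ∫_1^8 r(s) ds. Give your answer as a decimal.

Δs = 1.
T_7 = (1/2)·[1.5 + 2·10.5 + 2·37.5 + 2·91.5 + 2·181.5 + 2·316.5 + 2·505.5 + 757.5] = 1522.5.

1522.5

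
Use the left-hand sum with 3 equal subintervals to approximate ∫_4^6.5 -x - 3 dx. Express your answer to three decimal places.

Δx = (6.5 − 4)/3 = 5/6.
Left endpoints: 4, 29/6, 17/3.
f(4) = -7, f(29/6) = -47/6, f(17/3) = -26/3.
Sum = Δx · [f(4) + f(29/6) + f(17/3)].
Sum ≈ -19.583.

-19.583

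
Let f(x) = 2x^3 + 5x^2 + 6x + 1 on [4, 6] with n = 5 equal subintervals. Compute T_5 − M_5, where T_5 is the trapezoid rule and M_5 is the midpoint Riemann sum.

2.8

T_5 = 837.2.
M_5 = 834.4.
T_5 − M_5 = 2.8.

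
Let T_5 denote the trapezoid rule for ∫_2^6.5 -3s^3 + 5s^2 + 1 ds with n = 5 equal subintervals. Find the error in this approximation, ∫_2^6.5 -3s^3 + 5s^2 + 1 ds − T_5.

20.199375

Exact integral: ∫_2^6.5 f(s) ds = -877.921875.
T_5 = -898.12125.
Error = -877.921875 − (-898.12125) = 20.199375.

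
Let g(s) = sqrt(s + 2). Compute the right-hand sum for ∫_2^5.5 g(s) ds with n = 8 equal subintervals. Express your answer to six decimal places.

8.520227

Δs = (5.5 − 2)/8 = 0.4375.
Right endpoints: 2.4375, 2.875, 3.3125, 3.75, 4.1875, 4.625, 5.0625, 5.5.
g(2.4375) ≈ 2.106537, g(2.875) ≈ 2.207940, g(3.3125) ≈ 2.304886, g(3.75) ≈ 2.397916, g(4.1875) ≈ 2.487469, g(4.625) ≈ 2.573908, g(5.0625) ≈ 2.657536, g(5.5) ≈ 2.738613.
Sum = Δs · [g(2.4375) + g(2.875) + g(3.3125) + ...].
Sum ≈ 8.520227.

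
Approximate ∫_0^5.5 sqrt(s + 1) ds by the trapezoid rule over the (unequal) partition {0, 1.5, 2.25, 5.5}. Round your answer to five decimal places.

Subinterval widths: 1.5, 0.75, 3.25.
f(0) ≈ 1.00000, f(1.5) ≈ 1.58114, f(2.25) ≈ 1.80278, f(5.5) ≈ 2.54951.
On each subinterval the trapezoid contributes (Δs_i/2)·[f(s_{i-1}) + f(s_i)].
Sum ≈ 10.27729.

10.27729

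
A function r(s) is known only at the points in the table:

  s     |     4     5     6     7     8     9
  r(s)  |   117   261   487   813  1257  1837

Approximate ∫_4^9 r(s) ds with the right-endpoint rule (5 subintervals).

Δs = 1.
Sum = 1·[261 + 487 + 813 + 1257 + 1837] = 4655.

4655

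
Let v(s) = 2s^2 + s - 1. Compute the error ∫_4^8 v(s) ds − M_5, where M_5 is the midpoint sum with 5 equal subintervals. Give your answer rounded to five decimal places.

Exact integral: ∫_4^8 v(s) ds ≈ 318.6666667.
M_5 = 318.24.
Error ≈ 318.6666667 − 318.24 ≈ 0.42667.

0.42667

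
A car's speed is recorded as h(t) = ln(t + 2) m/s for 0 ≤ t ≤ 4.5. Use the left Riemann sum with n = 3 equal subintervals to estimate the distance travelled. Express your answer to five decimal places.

Δt = (4.5 − 0)/3 = 1.5.
Left endpoints: 0, 1.5, 3.
h(0) ≈ 0.69315, h(1.5) ≈ 1.25276, h(3) ≈ 1.60944.
Sum = Δt · [h(0) + h(1.5) + h(3)].
Sum ≈ 5.33302.

5.33302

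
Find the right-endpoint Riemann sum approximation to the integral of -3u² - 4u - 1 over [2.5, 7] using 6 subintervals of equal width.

Δu = (7 − 2.5)/6 = 0.75.
Right endpoints: 3.25, 4, 4.75, 5.5, 6.25, 7.
f(3.25) = -45.6875, f(4) = -65, f(4.75) = -87.6875, f(5.5) = -113.75, f(6.25) = -143.1875, f(7) = -176.
Sum = Δu · [f(3.25) + f(4) + f(4.75) + ...].
Sum = -473.484375.

-473.484375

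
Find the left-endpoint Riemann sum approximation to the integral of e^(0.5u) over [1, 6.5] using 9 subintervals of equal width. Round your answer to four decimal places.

Δu = (6.5 − 1)/9 = 11/18.
Left endpoints: 1, 29/18, 20/9, 17/6, 31/9, 73/18, 14/3, 95/18, 53/9.
f(1) ≈ 1.6487, f(29/18) ≈ 2.2379, f(20/9) ≈ 3.0377, f(17/6) ≈ 4.1234, f(31/9) ≈ 5.5970, f(73/18) ≈ 7.5972, f(14/3) ≈ 10.3123, f(95/18) ≈ 13.9976, f(53/9) ≈ 19.0001.
Sum = Δu · [f(1) + f(29/18) + f(20/9) + ...].
Sum ≈ 41.2817.

41.2817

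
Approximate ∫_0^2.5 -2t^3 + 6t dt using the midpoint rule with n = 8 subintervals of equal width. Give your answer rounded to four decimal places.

Δt = (2.5 − 0)/8 = 0.3125.
Midpoints: 0.15625, 0.46875, 0.78125, 1.09375, 1.40625, 1.71875, 2.03125, 2.34375.
f(0.15625) = 15235/16384, f(0.46875) = 42705/16384, f(0.78125) = 61175/16384, f(1.09375) = 64645/16384, f(1.40625) = 47115/16384, f(1.71875) = 2585/16384, f(2.03125) = -74945/16384, f(2.34375) = -191475/16384.
Sum = Δt · [f(0.15625) + f(0.46875) + f(0.78125) + ...].
Sum ≈ -0.6287.

-0.6287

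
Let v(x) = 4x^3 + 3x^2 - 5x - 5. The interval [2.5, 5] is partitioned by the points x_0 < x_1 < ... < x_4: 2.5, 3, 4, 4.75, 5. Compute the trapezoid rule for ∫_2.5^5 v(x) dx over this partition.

Subinterval widths: 0.5, 1, 0.75, 0.25.
v(2.5) = 63.75, v(3) = 115, v(4) = 279, v(4.75) = 467.625, v(5) = 545.
On each subinterval the trapezoid contributes (Δx_i/2)·[v(x_{i-1}) + v(x_i)].
Sum = 648.25.

648.25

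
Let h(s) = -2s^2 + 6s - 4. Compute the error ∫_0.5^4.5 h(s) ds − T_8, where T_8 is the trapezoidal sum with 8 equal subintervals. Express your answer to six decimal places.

0.333333

Exact integral: ∫_0.5^4.5 h(s) ds ≈ -16.66666667.
T_8 = -17.
Error ≈ -16.66666667 − (-17) ≈ 0.333333.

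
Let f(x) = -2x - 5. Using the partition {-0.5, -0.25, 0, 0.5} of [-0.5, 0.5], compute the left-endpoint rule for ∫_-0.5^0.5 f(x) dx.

-4.625

Subinterval widths: 0.25, 0.25, 0.5.
Left endpoints: -0.5, -0.25, 0.
f(-0.5) = -4, f(-0.25) = -4.5, f(0) = -5.
Sum = Σ Δx_i · f(x_i).
Sum = -4.625.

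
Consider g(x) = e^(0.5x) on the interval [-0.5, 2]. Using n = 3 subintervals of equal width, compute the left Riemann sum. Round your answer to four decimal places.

3.1268

Δx = (2 − (-0.5))/3 = 5/6.
Left endpoints: -0.5, 1/3, 7/6.
g(-0.5) ≈ 0.7788, g(1/3) ≈ 1.1814, g(7/6) ≈ 1.7920.
Sum = Δx · [g(-0.5) + g(1/3) + g(7/6)].
Sum ≈ 3.1268.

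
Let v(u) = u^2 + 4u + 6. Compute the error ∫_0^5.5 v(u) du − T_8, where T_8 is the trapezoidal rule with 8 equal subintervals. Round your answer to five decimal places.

Exact integral: ∫_0^5.5 v(u) du ≈ 148.9583333.
T_8 ≈ 149.3916016.
Error ≈ 148.9583333 − 149.3916016 ≈ -0.43327.

-0.43327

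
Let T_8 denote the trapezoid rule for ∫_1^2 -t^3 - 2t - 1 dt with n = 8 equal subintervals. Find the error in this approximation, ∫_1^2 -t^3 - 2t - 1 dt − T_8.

Exact integral: ∫_1^2 f(t) dt = -7.75.
T_8 = -7.76171875.
Error = -7.75 − (-7.76171875) = 0.01171875.

0.01171875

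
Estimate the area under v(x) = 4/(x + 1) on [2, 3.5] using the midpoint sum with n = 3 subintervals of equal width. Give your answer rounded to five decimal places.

Δx = (3.5 − 2)/3 = 0.5.
Midpoints: 2.25, 2.75, 3.25.
v(2.25) = 16/13, v(2.75) = 16/15, v(3.25) = 16/17.
Sum = Δx · [v(2.25) + v(2.75) + v(3.25)].
Sum ≈ 1.61931.

1.61931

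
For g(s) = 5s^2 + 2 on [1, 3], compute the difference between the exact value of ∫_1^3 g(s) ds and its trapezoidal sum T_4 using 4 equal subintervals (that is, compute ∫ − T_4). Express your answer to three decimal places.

Exact integral: ∫_1^3 g(s) ds ≈ 47.33333.
T_4 = 47.75.
Error ≈ 47.33333 − 47.75 ≈ -0.417.

-0.417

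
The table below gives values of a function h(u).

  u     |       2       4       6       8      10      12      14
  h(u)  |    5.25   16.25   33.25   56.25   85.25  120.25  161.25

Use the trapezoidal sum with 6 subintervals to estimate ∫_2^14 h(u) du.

Δu = 2.
T_6 = (2/2)·[5.25 + 2·16.25 + 2·33.25 + 2·56.25 + 2·85.25 + 2·120.25 + 161.25] = 789.

789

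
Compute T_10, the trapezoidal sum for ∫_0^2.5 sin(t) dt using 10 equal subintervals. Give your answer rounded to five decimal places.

Δt = (2.5 − 0)/10 = 0.25.
f(0) ≈ 0.00000, f(0.25) ≈ 0.24740, f(0.5) ≈ 0.47943, f(0.75) ≈ 0.68164, f(1) ≈ 0.84147, f(1.25) ≈ 0.94898, f(1.5) ≈ 0.99749, f(1.75) ≈ 0.98399, f(2) ≈ 0.90930, f(2.25) ≈ 0.77807, f(2.5) ≈ 0.59847.
T_10 = (Δt/2)·[f(t_0) + 2f(t_1) + ... + 2f(t_{9}) + f(t_10)].
Sum ≈ 1.79175.

1.79175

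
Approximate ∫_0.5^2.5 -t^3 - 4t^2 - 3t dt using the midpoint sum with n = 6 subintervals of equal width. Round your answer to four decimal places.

Δt = (2.5 − 0.5)/6 = 1/3.
Midpoints: 2/3, 1, 4/3, 5/3, 2, 7/3.
f(2/3) = -110/27, f(1) = -8, f(4/3) = -364/27, f(5/3) = -560/27, f(2) = -30, f(7/3) = -1120/27.
Sum = Δt · [f(2/3) + f(1) + f(4/3) + ...].
Sum ≈ -39.2593.

-39.2593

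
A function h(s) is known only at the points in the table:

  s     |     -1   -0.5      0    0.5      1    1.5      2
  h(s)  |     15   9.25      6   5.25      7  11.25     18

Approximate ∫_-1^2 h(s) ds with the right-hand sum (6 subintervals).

Δs = 0.5.
Sum = 0.5·[9.25 + 6 + 5.25 + 7 + 11.25 + 18] = 28.375.

28.375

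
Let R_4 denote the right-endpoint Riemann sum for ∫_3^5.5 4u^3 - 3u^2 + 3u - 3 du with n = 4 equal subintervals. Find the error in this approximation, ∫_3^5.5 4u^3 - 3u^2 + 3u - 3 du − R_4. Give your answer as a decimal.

Exact integral: ∫_3^5.5 f(u) du = 719.0625.
R_4 = 883.515625.
Error = 719.0625 − 883.515625 = -164.453125.

-164.453125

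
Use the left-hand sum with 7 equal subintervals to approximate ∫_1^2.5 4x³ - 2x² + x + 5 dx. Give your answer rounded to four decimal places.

Δx = (2.5 − 1)/7 = 3/14.
Left endpoints: 1, 17/14, 10/7, 23/14, 13/7, 29/14, 16/7.
f(1) = 8, f(17/14) = 7153/686, f(10/7) = 4805/343, f(23/14) = 13021/686, f(13/7) = 8774/343, f(29/14) = 23353/686, f(16/7) = 15299/343.
Sum = Δx · [f(1) + f(17/14) + f(10/7) + ...].
Sum ≈ 33.3520.

33.3520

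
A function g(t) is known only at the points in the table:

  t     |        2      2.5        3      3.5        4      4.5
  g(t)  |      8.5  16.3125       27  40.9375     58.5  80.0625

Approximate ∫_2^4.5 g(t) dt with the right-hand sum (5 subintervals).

Δt = 0.5.
Sum = 0.5·[16.3125 + 27 + 40.9375 + 58.5 + 80.0625] = 111.40625.

111.40625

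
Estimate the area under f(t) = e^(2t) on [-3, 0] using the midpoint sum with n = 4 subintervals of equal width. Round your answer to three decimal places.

Δt = (0 − (-3))/4 = 0.75.
Midpoints: -2.625, -1.875, -1.125, -0.375.
f(-2.625) ≈ 0.005, f(-1.875) ≈ 0.024, f(-1.125) ≈ 0.105, f(-0.375) ≈ 0.472.
Sum = Δt · [f(-2.625) + f(-1.875) + f(-1.125) + f(-0.375)].
Sum ≈ 0.455.

0.455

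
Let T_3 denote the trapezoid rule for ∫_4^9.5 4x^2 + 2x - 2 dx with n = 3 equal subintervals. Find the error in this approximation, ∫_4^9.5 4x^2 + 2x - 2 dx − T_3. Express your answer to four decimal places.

Exact integral: ∫_4^9.5 f(x) dx ≈ 1121.083333.
T_3 ≈ 1133.407407.
Error ≈ 1121.083333 − 1133.407407 ≈ -12.3241.

-12.3241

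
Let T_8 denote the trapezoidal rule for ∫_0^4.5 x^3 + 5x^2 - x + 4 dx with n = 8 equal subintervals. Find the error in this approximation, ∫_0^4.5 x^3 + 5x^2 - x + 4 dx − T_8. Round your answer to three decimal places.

Exact integral: ∫_0^4.5 f(x) dx = 262.265625.
T_8 ≈ 265.05396.
Error ≈ 262.265625 − 265.05396 ≈ -2.788.

-2.788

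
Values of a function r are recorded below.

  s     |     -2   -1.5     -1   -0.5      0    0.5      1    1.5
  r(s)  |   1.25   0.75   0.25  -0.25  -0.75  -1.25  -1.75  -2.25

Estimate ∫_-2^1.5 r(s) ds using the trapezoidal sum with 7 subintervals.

-1.75

Δs = 0.5.
T_7 = (0.5/2)·[1.25 + 2·0.75 + 2·0.25 + 2·(-0.25) + 2·(-0.75) + 2·(-1.25) + 2·(-1.75) + (-2.25)] = -1.75.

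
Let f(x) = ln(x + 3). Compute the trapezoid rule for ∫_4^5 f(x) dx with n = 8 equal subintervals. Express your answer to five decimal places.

Δx = (5 − 4)/8 = 0.125.
f(4) ≈ 1.94591, f(4.125) ≈ 1.96361, f(4.25) ≈ 1.98100, f(4.375) ≈ 1.99810, f(4.5) ≈ 2.01490, f(4.625) ≈ 2.03143, f(4.75) ≈ 2.04769, f(4.875) ≈ 2.06369, f(5) ≈ 2.07944.
T_8 = (Δx/2)·[f(x_0) + 2f(x_1) + ... + 2f(x_{7}) + f(x_8)].
Sum ≈ 2.01414.

2.01414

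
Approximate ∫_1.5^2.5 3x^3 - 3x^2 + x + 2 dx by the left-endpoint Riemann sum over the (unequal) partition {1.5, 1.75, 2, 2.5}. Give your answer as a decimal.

12.37890625

Subinterval widths: 0.25, 0.25, 0.5.
Left endpoints: 1.5, 1.75, 2.
f(1.5) = 6.875, f(1.75) = 10.640625, f(2) = 16.
Sum = Σ Δx_i · f(x_i).
Sum = 12.37890625.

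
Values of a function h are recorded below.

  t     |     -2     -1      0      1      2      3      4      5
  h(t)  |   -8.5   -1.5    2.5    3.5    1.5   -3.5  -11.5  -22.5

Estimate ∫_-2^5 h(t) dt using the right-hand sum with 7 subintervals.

Δt = 1.
Sum = 1·[(-1.5) + 2.5 + 3.5 + 1.5 + (-3.5) + (-11.5) + (-22.5)] = -31.5.

-31.5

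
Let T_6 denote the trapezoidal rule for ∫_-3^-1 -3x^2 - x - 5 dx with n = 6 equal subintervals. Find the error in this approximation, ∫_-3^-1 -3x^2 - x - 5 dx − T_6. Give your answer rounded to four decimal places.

Exact integral: ∫_-3^-1 f(x) dx = -32.
T_6 ≈ -32.111111.
Error ≈ -32 − (-32.111111) ≈ 0.1111.

0.1111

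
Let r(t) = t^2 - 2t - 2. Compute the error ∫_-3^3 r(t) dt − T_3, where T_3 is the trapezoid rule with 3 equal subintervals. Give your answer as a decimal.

-4

Exact integral: ∫_-3^3 r(t) dt = 6.
T_3 = 10.
Error = 6 − 10 = -4.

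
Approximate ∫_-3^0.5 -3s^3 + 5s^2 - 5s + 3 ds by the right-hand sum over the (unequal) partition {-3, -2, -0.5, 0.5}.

Subinterval widths: 1, 1.5, 1.
Right endpoints: -2, -0.5, 0.5.
f(-2) = 57, f(-0.5) = 7.125, f(0.5) = 1.375.
Sum = Σ Δs_i · f(s_i).
Sum = 69.0625.

69.0625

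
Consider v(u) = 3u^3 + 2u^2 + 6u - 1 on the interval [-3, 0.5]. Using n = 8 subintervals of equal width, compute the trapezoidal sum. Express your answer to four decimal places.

-73.4026

Δu = (0.5 − (-3))/8 = 0.4375.
v(-3) = -82, v(-2.5625) = -220043/4096, v(-2.125) = -17155/512, v(-1.6875) = -81289/4096, v(-1.25) = -11.234375, v(-0.8125) = -25247/4096, v(-0.375) = -1601/512, v(0.0625) = -2525/4096, v(0.5) = 2.875.
T_8 = (Δu/2)·[v(u_0) + 2v(u_1) + ... + 2v(u_{7}) + v(u_8)].
Sum ≈ -73.4026.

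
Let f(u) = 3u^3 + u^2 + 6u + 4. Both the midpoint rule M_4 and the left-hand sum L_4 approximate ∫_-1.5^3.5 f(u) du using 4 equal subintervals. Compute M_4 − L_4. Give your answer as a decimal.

92.1875

M_4 = 167.65625.
L_4 = 75.46875.
M_4 − L_4 = 92.1875.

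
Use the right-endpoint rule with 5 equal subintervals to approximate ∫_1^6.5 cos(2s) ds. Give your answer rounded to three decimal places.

0.591

Δs = (6.5 − 1)/5 = 1.1.
Right endpoints: 2.1, 3.2, 4.3, 5.4, 6.5.
f(2.1) ≈ -0.490, f(3.2) ≈ 0.993, f(4.3) ≈ -0.679, f(5.4) ≈ -0.194, f(6.5) ≈ 0.907.
Sum = Δs · [f(2.1) + f(3.2) + f(4.3) + f(5.4) + f(6.5)].
Sum ≈ 0.591.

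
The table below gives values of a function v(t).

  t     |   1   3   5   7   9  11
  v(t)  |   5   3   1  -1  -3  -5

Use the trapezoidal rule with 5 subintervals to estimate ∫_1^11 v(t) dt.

0

Δt = 2.
T_5 = (2/2)·[5 + 2·3 + 2·1 + 2·(-1) + 2·(-3) + (-5)] = 0.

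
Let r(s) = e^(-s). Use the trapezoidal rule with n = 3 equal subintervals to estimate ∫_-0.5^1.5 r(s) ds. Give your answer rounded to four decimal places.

1.4780

Δs = (1.5 − (-0.5))/3 = 2/3.
r(-0.5) ≈ 1.6487, r(1/6) ≈ 0.8465, r(5/6) ≈ 0.4346, r(1.5) ≈ 0.2231.
T_3 = (Δs/2)·[r(s_0) + 2r(s_1) + 2r(s_2) + r(s_3)].
Sum ≈ 1.4780.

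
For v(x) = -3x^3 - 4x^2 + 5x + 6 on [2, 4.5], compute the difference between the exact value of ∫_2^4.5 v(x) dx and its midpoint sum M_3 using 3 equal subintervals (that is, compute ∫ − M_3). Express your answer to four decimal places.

Exact integral: ∫_2^4.5 v(x) dx ≈ -350.755208.
M_3 ≈ -345.944734.
Error ≈ -350.755208 − (-345.944734) ≈ -4.8105.

-4.8105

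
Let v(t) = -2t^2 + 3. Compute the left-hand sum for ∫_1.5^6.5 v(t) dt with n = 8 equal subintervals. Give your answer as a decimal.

Δt = (6.5 − 1.5)/8 = 0.625.
Left endpoints: 1.5, 2.125, 2.75, 3.375, 4, 4.625, 5.25, 5.875.
v(1.5) = -1.5, v(2.125) = -6.03125, v(2.75) = -12.125, v(3.375) = -19.78125, v(4) = -29, v(4.625) = -39.78125, v(5.25) = -52.125, v(5.875) = -66.03125.
Sum = Δt · [v(1.5) + v(2.125) + v(2.75) + ...].
Sum = -141.484375.

-141.484375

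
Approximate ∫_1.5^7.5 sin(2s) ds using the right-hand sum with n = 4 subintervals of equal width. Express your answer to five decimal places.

0.36963

Δs = (7.5 − 1.5)/4 = 1.5.
Right endpoints: 3, 4.5, 6, 7.5.
f(3) ≈ -0.27942, f(4.5) ≈ 0.41212, f(6) ≈ -0.53657, f(7.5) ≈ 0.65029.
Sum = Δs · [f(3) + f(4.5) + f(6) + f(7.5)].
Sum ≈ 0.36963.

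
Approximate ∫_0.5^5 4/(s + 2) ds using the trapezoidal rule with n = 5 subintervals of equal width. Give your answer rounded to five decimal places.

Δs = (5 − 0.5)/5 = 0.9.
f(0.5) = 1.6, f(1.4) = 20/17, f(2.3) = 40/43, f(3.2) = 10/13, f(4.1) = 40/61, f(5) = 4/7.
T_5 = (Δs/2)·[f(s_0) + 2f(s_1) + ... + 2f(s_{4}) + f(s_5)].
Sum ≈ 4.15565.

4.15565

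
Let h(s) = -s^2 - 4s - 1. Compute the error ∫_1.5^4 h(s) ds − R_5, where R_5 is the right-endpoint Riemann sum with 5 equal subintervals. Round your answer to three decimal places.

6.042

Exact integral: ∫_1.5^4 h(s) ds ≈ -50.20833.
R_5 = -56.25.
Error ≈ -50.20833 − (-56.25) ≈ 6.042.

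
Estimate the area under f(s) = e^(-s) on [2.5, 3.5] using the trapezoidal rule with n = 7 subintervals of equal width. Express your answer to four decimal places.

Δs = (3.5 − 2.5)/7 = 1/7.
f(2.5) ≈ 0.0821, f(37/14) ≈ 0.0712, f(39/14) ≈ 0.0617, f(41/14) ≈ 0.0535, f(43/14) ≈ 0.0464, f(45/14) ≈ 0.0402, f(47/14) ≈ 0.0348, f(3.5) ≈ 0.0302.
T_7 = (Δs/2)·[f(s_0) + 2f(s_1) + ... + 2f(s_{6}) + f(s_7)].
Sum ≈ 0.0520.

0.0520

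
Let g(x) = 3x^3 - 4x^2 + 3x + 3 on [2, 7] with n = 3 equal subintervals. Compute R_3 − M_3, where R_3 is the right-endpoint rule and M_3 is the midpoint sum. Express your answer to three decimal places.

R_3 ≈ 2209.07407.
M_3 ≈ 1382.33796.
R_3 − M_3 ≈ 826.736.

826.736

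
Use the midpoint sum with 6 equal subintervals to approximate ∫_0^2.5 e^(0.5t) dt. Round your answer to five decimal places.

Δt = (2.5 − 0)/6 = 5/12.
Midpoints: 5/24, 0.625, 25/24, 35/24, 1.875, 55/24.
f(5/24) ≈ 1.10979, f(0.625) ≈ 1.36684, f(25/24) ≈ 1.68343, f(35/24) ≈ 2.07335, f(1.875) ≈ 2.55359, f(55/24) ≈ 3.14506.
Sum = Δt · [f(5/24) + f(0.625) + f(25/24) + ...].
Sum ≈ 4.97169.

4.97169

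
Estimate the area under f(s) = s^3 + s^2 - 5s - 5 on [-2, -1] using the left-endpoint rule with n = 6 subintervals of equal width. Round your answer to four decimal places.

Δs = (-1 − (-2))/6 = 1/6.
Left endpoints: -2, -11/6, -5/3, -1.5, -4/3, -7/6.
f(-2) = 1, f(-11/6) = 295/216, f(-5/3) = 40/27, f(-1.5) = 1.375, f(-4/3) = 29/27, f(-7/6) = 131/216.
Sum = Δs · [f(-2) + f(-11/6) + f(-5/3) + ...].
Sum ≈ 1.1505.

1.1505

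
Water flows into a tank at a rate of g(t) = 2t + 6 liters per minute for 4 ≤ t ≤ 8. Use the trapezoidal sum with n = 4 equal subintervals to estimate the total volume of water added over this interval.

72

Δt = (8 − 4)/4 = 1.
g(4) = 14, g(5) = 16, g(6) = 18, g(7) = 20, g(8) = 22.
T_4 = (Δt/2)·[g(t_0) + 2g(t_1) + 2g(t_2) + 2g(t_3) + g(t_4)].
Sum = 72.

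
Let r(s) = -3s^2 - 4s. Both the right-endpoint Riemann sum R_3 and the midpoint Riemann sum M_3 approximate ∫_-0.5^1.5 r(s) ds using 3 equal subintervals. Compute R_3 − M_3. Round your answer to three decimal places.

R_3 ≈ -12.61111.
M_3 ≈ -7.27778.
R_3 − M_3 ≈ -5.333.

-5.333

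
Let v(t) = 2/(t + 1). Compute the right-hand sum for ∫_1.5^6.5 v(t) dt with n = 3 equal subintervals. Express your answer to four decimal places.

1.8159

Δt = (6.5 − 1.5)/3 = 5/3.
Right endpoints: 19/6, 29/6, 6.5.
v(19/6) = 0.48, v(29/6) = 12/35, v(6.5) = 4/15.
Sum = Δt · [v(19/6) + v(29/6) + v(6.5)].
Sum ≈ 1.8159.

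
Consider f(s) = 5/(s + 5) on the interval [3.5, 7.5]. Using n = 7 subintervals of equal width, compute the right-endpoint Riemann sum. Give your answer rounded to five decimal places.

Δs = (7.5 − 3.5)/7 = 4/7.
Right endpoints: 57/14, 65/14, 73/14, 81/14, 89/14, 97/14, 7.5.
f(57/14) = 70/127, f(65/14) = 14/27, f(73/14) = 70/143, f(81/14) = 70/151, f(89/14) = 70/159, f(97/14) = 70/167, f(7.5) = 0.4.
Sum = Δs · [f(57/14) + f(65/14) + f(73/14) + ...].
Sum ≈ 1.87554.

1.87554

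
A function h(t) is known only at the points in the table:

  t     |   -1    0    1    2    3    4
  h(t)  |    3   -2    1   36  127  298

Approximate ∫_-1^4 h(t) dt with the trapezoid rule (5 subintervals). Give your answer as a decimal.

Δt = 1.
T_5 = (1/2)·[3 + 2·(-2) + 2·1 + 2·36 + 2·127 + 298] = 312.5.

312.5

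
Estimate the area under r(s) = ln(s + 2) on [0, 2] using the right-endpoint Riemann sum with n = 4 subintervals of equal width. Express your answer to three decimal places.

2.327

Δs = (2 − 0)/4 = 0.5.
Right endpoints: 0.5, 1, 1.5, 2.
r(0.5) ≈ 0.916, r(1) ≈ 1.099, r(1.5) ≈ 1.253, r(2) ≈ 1.386.
Sum = Δs · [r(0.5) + r(1) + r(1.5) + r(2)].
Sum ≈ 2.327.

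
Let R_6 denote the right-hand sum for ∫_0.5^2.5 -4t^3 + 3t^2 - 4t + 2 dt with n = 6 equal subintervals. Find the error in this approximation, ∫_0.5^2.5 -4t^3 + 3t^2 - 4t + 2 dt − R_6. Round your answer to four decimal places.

Exact integral: ∫_0.5^2.5 f(t) dt = -31.5.
R_6 ≈ -40.722222.
Error ≈ -31.5 − (-40.722222) ≈ 9.2222.

9.2222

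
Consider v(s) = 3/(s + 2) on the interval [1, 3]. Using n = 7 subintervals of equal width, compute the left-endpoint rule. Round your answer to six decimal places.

Δs = (3 − 1)/7 = 2/7.
Left endpoints: 1, 9/7, 11/7, 13/7, 15/7, 17/7, 19/7.
v(1) = 1, v(9/7) = 21/23, v(11/7) = 0.84, v(13/7) = 7/9, v(15/7) = 21/29, v(17/7) = 21/31, v(19/7) = 7/11.
Sum = Δs · [v(1) + v(9/7) + v(11/7) + ...].
Sum ≈ 1.591069.

1.591069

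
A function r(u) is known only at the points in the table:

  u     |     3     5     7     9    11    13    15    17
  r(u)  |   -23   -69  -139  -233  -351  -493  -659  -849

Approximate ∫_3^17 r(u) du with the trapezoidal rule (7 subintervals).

Δu = 2.
T_7 = (2/2)·[(-23) + 2·(-69) + 2·(-139) + 2·(-233) + 2·(-351) + 2·(-493) + 2·(-659) + (-849)] = -4760.

-4760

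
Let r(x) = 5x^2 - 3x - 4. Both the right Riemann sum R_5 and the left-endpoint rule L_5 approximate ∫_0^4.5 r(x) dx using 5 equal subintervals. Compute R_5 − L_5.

78.975

R_5 = 146.025.
L_5 = 67.05.
R_5 − L_5 = 78.975.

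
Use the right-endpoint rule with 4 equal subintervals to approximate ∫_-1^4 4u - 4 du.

22.5

Δu = (4 − (-1))/4 = 1.25.
Right endpoints: 0.25, 1.5, 2.75, 4.
f(0.25) = -3, f(1.5) = 2, f(2.75) = 7, f(4) = 12.
Sum = Δu · [f(0.25) + f(1.5) + f(2.75) + f(4)].
Sum = 22.5.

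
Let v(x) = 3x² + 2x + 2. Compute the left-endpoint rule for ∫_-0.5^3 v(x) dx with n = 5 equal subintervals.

Δx = (3 − (-0.5))/5 = 0.7.
Left endpoints: -0.5, 0.2, 0.9, 1.6, 2.3.
v(-0.5) = 1.75, v(0.2) = 2.52, v(0.9) = 6.23, v(1.6) = 12.88, v(2.3) = 22.47.
Sum = Δx · [v(-0.5) + v(0.2) + v(0.9) + v(1.6) + v(2.3)].
Sum = 32.095.

32.095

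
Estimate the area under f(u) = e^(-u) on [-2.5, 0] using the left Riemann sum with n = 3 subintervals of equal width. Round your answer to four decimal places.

16.4816

Δu = (0 − (-2.5))/3 = 5/6.
Left endpoints: -2.5, -5/3, -5/6.
f(-2.5) ≈ 12.1825, f(-5/3) ≈ 5.2945, f(-5/6) ≈ 2.3010.
Sum = Δu · [f(-2.5) + f(-5/3) + f(-5/6)].
Sum ≈ 16.4816.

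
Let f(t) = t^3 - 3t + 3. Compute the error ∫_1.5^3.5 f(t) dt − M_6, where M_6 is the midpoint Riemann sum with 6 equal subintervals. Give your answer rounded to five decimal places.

0.13889

Exact integral: ∫_1.5^3.5 f(t) dt = 27.25.
M_6 ≈ 27.1111111.
Error ≈ 27.25 − 27.1111111 ≈ 0.13889.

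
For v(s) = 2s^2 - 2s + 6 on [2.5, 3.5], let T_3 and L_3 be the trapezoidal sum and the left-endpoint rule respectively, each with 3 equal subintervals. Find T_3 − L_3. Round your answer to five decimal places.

1.66667

T_3 ≈ 18.2037037.
L_3 ≈ 16.5370370.
T_3 − L_3 ≈ 1.66667.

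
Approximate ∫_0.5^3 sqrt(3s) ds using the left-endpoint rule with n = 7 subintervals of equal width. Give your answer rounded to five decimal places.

Δs = (3 − 0.5)/7 = 5/14.
Left endpoints: 0.5, 6/7, 17/14, 11/7, 27/14, 16/7, 37/14.
f(0.5) ≈ 1.22474, f(6/7) ≈ 1.60357, f(17/14) ≈ 1.90863, f(11/7) ≈ 2.17124, f(27/14) ≈ 2.40535, f(16/7) ≈ 2.61861, f(37/14) ≈ 2.81577.
Sum = Δs · [f(0.5) + f(6/7) + f(17/14) + ...].
Sum ≈ 5.26711.

5.26711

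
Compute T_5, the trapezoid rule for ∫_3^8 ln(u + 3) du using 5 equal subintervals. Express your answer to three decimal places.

10.620

Δu = (8 − 3)/5 = 1.
f(3) ≈ 1.792, f(4) ≈ 1.946, f(5) ≈ 2.079, f(6) ≈ 2.197, f(7) ≈ 2.303, f(8) ≈ 2.398.
T_5 = (Δu/2)·[f(u_0) + 2f(u_1) + ... + 2f(u_{4}) + f(u_5)].
Sum ≈ 10.620.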